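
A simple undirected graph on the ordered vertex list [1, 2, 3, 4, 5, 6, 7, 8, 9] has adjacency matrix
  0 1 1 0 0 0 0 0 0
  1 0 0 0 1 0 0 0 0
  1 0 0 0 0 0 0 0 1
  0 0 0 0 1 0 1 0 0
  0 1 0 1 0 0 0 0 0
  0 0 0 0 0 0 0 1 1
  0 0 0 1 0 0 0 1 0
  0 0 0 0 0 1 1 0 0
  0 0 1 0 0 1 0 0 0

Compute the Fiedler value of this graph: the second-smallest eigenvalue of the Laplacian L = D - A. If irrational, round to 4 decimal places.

0.4679

Reading degrees in the order [1, 2, 3, 4, 5, 6, 7, 8, 9] gives [2, 2, 2, 2, 2, 2, 2, 2, 2]; set D = diag(2, 2, 2, 2, 2, 2, 2, 2, 2) and form L = D - A. The smallest Laplacian eigenvalue is always 0. The next one, lambda_2 = 0.4679, measures how hard the graph is to disconnect: larger values mean better connectivity. The eigenvalues sum to 18, which equals trace(L) = 2|E|. The largest eigenvalue, 3.8794, is at most the vertex count 9.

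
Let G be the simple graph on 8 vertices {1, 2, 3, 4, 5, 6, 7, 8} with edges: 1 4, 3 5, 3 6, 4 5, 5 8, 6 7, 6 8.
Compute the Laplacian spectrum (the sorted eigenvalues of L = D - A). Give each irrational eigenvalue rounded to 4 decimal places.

Each diagonal entry of L is the vertex degree and each off-diagonal entry is -1 where an edge is present, 0 otherwise; in the order [1, 2, 3, 4, 5, 6, 7, 8] the diagonal is [1, 0, 2, 2, 3, 3, 1, 2]. Since every row of L sums to 0, the all-ones vector is in the kernel and 0 is an eigenvalue. The 2 zero eigenvalues correspond to the 2 connected components. The eigenvalues sum to 14, which equals trace(L) = 2|E|.

[0, 0, 0.3588, 1, 2, 2.2763, 3.5892, 4.7757]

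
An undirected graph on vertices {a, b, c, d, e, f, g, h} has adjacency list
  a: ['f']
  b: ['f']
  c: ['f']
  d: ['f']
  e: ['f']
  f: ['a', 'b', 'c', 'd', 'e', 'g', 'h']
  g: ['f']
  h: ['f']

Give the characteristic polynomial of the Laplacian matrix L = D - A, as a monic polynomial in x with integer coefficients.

x^8 - 14x^7 + 63x^6 - 140x^5 + 175x^4 - 126x^3 + 49x^2 - 8x

Reading degrees in the order [a, b, c, d, e, f, g, h] gives [1, 1, 1, 1, 1, 7, 1, 1]; set D = diag(1, 1, 1, 1, 1, 7, 1, 1) and form L = D - A. L has integer entries, so p(x) = det(xI - L) has integer coefficients. Expanding the determinant yields x^8 - 14x^7 + 63x^6 - 140x^5 + 175x^4 - 126x^3 + 49x^2 - 8x. The constant term is 0 because L is singular (the all-ones vector lies in its kernel). By the matrix-tree theorem the graph has (1/8) * product of the nonzero eigenvalues = 1 spanning tree.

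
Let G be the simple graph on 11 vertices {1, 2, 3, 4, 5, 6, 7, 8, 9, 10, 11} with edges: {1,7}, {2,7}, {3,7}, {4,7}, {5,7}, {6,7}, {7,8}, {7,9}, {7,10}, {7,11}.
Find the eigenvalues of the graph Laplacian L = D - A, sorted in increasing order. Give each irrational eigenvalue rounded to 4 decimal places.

[0, 1, 1, 1, 1, 1, 1, 1, 1, 1, 11]

Reading degrees in the order [1, 2, 3, 4, 5, 6, 7, 8, 9, 10, 11] gives [1, 1, 1, 1, 1, 1, 10, 1, 1, 1, 1]; set D = diag(1, 1, 1, 1, 1, 1, 10, 1, 1, 1, 1) and form L = D - A. Diagonalising L (or applying a numerical eigensolver to the 11x11 matrix) gives the spectrum above. The single zero eigenvalue shows the graph is connected. There is one zero in the spectrum, matching the 1 component. By the matrix-tree theorem the graph has (1/11) * product of the nonzero eigenvalues = 1 spanning tree.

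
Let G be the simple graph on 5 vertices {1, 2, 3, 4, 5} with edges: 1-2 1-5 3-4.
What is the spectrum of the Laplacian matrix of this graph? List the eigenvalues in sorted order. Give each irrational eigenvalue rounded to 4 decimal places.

Each diagonal entry of L is the vertex degree and each off-diagonal entry is -1 where an edge is present, 0 otherwise; in the order [1, 2, 3, 4, 5] the diagonal is [2, 1, 1, 1, 1]. The multiplicity of 0 as a Laplacian eigenvalue equals the number of connected components. The 2 zero eigenvalues correspond to the 2 connected components. The largest eigenvalue, 3, is at most the vertex count 5.

[0, 0, 1, 2, 3]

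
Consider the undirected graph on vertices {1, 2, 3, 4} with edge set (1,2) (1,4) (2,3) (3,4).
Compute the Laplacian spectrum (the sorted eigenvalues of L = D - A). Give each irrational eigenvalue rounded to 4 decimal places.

[0, 2, 2, 4]

Each diagonal entry of L is the vertex degree and each off-diagonal entry is -1 where an edge is present, 0 otherwise; in the order [1, 2, 3, 4] the diagonal is [2, 2, 2, 2]. L is symmetric positive semidefinite, so every eigenvalue is real and nonnegative. The eigenvalues sum to 8, which equals trace(L) = 2|E|.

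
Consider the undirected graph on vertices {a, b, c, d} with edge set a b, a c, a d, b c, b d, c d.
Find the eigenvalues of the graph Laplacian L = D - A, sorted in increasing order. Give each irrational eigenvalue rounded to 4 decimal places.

[0, 4, 4, 4]

Reading degrees in the order [a, b, c, d] gives [3, 3, 3, 3]; set D = diag(3, 3, 3, 3) and form L = D - A. Diagonalising L (or applying a numerical eigensolver to the 4x4 matrix) gives the spectrum above. The single zero eigenvalue shows the graph is connected.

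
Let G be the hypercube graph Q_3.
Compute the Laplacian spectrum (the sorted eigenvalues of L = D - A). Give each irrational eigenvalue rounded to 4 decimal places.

The graph has 8 vertices and degree multiset [3, 3, 3, 3, 3, 3, 3, 3]; D is the diagonal matrix of degrees and L = D - A. L is symmetric positive semidefinite, so every eigenvalue is real and nonnegative. The single zero eigenvalue shows the graph is connected.

[0, 2, 2, 2, 4, 4, 4, 6]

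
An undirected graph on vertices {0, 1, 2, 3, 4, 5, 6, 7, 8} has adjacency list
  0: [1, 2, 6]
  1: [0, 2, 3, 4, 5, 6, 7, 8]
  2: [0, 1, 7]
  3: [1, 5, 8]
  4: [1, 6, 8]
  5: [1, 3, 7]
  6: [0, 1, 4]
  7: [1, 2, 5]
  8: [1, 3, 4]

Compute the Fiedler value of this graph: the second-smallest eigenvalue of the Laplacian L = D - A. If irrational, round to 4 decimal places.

Each diagonal entry of L is the vertex degree and each off-diagonal entry is -1 where an edge is present, 0 otherwise; in the order [0, 1, 2, 3, 4, 5, 6, 7, 8] the diagonal is [3, 8, 3, 3, 3, 3, 3, 3, 3]. The smallest Laplacian eigenvalue is always 0. The next one, lambda_2 = 1.5858, measures how hard the graph is to disconnect: larger values mean better connectivity. There is one zero in the spectrum, matching the 1 component. The eigenvalues sum to 32, which equals trace(L) = 2|E|.

1.5858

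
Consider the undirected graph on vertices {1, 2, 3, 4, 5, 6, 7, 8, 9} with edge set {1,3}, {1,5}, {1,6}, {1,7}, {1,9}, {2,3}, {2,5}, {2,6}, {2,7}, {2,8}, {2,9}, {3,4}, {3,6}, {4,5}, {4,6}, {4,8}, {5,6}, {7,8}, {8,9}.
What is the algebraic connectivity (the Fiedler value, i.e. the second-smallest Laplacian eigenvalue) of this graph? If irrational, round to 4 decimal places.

2.1265

Reading degrees in the order [1, 2, 3, 4, 5, 6, 7, 8, 9] gives [5, 6, 4, 4, 4, 5, 3, 4, 3]; set D = diag(5, 6, 4, 4, 4, 5, 3, 4, 3) and form L = D - A. The smallest Laplacian eigenvalue is always 0. The next one, lambda_2 = 2.1265, measures how hard the graph is to disconnect: larger values mean better connectivity.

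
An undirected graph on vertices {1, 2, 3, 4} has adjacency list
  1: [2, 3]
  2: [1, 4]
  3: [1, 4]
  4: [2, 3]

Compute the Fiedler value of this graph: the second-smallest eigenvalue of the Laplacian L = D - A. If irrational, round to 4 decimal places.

2

Each diagonal entry of L is the vertex degree and each off-diagonal entry is -1 where an edge is present, 0 otherwise; in the order [1, 2, 3, 4] the diagonal is [2, 2, 2, 2]. Computing the eigenvalues of L and sorting gives [0, 2, 2, 4]. The Fiedler value lambda_2 = 2 is strictly positive, so the graph is connected.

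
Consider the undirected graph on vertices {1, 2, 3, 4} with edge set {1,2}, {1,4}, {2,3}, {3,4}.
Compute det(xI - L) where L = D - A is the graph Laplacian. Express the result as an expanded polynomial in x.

Reading degrees in the order [1, 2, 3, 4] gives [2, 2, 2, 2]; set D = diag(2, 2, 2, 2) and form L = D - A. Computing det(xI - L) by cofactor expansion (or equivalently via sum-over-permutations) gives x^4 - 8x^3 + 20x^2 - 16x. Since p(0) = det(-L) = 0, x divides p(x). The largest eigenvalue, 4, is at most the vertex count 4.

x^4 - 8x^3 + 20x^2 - 16x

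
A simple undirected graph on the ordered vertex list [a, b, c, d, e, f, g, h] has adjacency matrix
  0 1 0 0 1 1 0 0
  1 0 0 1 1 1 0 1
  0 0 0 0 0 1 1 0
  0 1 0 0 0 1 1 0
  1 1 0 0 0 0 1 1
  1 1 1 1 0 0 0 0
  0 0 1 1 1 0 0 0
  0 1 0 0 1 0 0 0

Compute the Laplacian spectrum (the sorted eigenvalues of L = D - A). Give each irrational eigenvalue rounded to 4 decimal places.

[0, 1.2739, 2.1845, 2.5858, 3.0996, 5.2023, 5.4142, 6.2397]

Each diagonal entry of L is the vertex degree and each off-diagonal entry is -1 where an edge is present, 0 otherwise; in the order [a, b, c, d, e, f, g, h] the diagonal is [3, 5, 2, 3, 4, 4, 3, 2]. The multiplicity of 0 as a Laplacian eigenvalue equals the number of connected components. The eigenvalues sum to 26, which equals trace(L) = 2|E|. There is one zero in the spectrum, matching the 1 component.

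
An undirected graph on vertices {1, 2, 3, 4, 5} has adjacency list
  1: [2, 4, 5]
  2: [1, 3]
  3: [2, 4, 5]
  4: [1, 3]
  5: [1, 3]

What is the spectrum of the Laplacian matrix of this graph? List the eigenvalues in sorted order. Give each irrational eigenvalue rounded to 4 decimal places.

[0, 2, 2, 3, 5]

Each diagonal entry of L is the vertex degree and each off-diagonal entry is -1 where an edge is present, 0 otherwise; in the order [1, 2, 3, 4, 5] the diagonal is [3, 2, 3, 2, 2]. Since every row of L sums to 0, the all-ones vector is in the kernel and 0 is an eigenvalue. The single zero eigenvalue shows the graph is connected.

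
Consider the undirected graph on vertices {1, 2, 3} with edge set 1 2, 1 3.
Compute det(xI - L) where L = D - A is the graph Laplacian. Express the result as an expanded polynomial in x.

Each diagonal entry of L is the vertex degree and each off-diagonal entry is -1 where an edge is present, 0 otherwise; in the order [1, 2, 3] the diagonal is [2, 1, 1]. Computing det(xI - L) by cofactor expansion (or equivalently via sum-over-permutations) gives x^3 - 4x^2 + 3x. The coefficient of x^2 equals -trace(L) = -4, matching the sum of degrees.

x^3 - 4x^2 + 3x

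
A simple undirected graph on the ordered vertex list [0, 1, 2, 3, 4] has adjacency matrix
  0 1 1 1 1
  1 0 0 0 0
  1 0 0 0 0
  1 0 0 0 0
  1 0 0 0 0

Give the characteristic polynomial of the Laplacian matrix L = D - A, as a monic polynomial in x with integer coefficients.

With the vertex order [0, 1, 2, 3, 4], the degrees are [4, 1, 1, 1, 1], giving D = diag(4, 1, 1, 1, 1) and L = D - A. L has integer entries, so p(x) = det(xI - L) has integer coefficients. Expanding the determinant yields x^5 - 8x^4 + 18x^3 - 16x^2 + 5x. The coefficient of x^4 equals -trace(L) = -8, matching the sum of degrees. There is one zero in the spectrum, matching the 1 component. By the matrix-tree theorem the graph has (1/5) * product of the nonzero eigenvalues = 1 spanning tree.

x^5 - 8x^4 + 18x^3 - 16x^2 + 5x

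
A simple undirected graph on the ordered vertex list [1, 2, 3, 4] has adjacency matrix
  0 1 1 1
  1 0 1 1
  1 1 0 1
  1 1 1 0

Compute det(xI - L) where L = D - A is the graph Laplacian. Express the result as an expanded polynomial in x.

x^4 - 12x^3 + 48x^2 - 64x

With the vertex order [1, 2, 3, 4], the degrees are [3, 3, 3, 3], giving D = diag(3, 3, 3, 3) and L = D - A. L has integer entries, so p(x) = det(xI - L) has integer coefficients. Expanding the determinant yields x^4 - 12x^3 + 48x^2 - 64x. Since p(0) = det(-L) = 0, x divides p(x). The largest eigenvalue, 4, is at most the vertex count 4.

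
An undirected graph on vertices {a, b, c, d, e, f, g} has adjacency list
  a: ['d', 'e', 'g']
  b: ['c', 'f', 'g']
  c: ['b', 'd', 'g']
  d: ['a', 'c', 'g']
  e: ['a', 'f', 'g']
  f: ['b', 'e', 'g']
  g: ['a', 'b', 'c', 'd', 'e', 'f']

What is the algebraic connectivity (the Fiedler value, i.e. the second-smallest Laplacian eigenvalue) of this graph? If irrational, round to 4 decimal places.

Reading degrees in the order [a, b, c, d, e, f, g] gives [3, 3, 3, 3, 3, 3, 6]; set D = diag(3, 3, 3, 3, 3, 3, 6) and form L = D - A. Computing the eigenvalues of L and sorting gives [0, 2, 2, 4, 4, 5, 7]. The Fiedler value lambda_2 = 2 is strictly positive, so the graph is connected. There is one zero in the spectrum, matching the 1 component.

2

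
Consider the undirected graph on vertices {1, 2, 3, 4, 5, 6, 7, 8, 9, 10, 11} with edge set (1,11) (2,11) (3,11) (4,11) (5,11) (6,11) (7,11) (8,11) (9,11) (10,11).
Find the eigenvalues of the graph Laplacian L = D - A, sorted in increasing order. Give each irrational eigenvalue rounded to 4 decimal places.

Each diagonal entry of L is the vertex degree and each off-diagonal entry is -1 where an edge is present, 0 otherwise; in the order [1, 2, 3, 4, 5, 6, 7, 8, 9, 10, 11] the diagonal is [1, 1, 1, 1, 1, 1, 1, 1, 1, 1, 10]. Since every row of L sums to 0, the all-ones vector is in the kernel and 0 is an eigenvalue. The single zero eigenvalue shows the graph is connected. By the matrix-tree theorem the graph has (1/11) * product of the nonzero eigenvalues = 1 spanning tree.

[0, 1, 1, 1, 1, 1, 1, 1, 1, 1, 11]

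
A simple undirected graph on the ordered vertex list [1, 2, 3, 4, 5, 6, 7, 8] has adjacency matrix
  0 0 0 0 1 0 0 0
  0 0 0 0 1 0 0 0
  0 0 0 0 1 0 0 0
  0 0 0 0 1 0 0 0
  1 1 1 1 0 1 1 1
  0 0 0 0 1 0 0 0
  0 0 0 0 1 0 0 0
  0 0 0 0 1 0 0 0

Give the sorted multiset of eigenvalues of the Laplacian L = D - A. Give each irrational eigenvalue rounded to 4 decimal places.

[0, 1, 1, 1, 1, 1, 1, 8]

Reading degrees in the order [1, 2, 3, 4, 5, 6, 7, 8] gives [1, 1, 1, 1, 7, 1, 1, 1]; set D = diag(1, 1, 1, 1, 7, 1, 1, 1) and form L = D - A. Diagonalising L (or applying a numerical eigensolver to the 8x8 matrix) gives the spectrum above. The single zero eigenvalue shows the graph is connected. By the matrix-tree theorem the graph has (1/8) * product of the nonzero eigenvalues = 1 spanning tree. The eigenvalues sum to 14, which equals trace(L) = 2|E|.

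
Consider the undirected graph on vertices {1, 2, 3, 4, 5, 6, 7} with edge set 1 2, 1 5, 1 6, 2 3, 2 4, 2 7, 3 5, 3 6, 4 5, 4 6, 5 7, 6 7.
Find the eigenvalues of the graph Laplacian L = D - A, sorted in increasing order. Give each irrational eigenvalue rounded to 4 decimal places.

[0, 3, 3, 3, 4, 4, 7]

Reading degrees in the order [1, 2, 3, 4, 5, 6, 7] gives [3, 4, 3, 3, 4, 4, 3]; set D = diag(3, 4, 3, 3, 4, 4, 3) and form L = D - A. L is symmetric positive semidefinite, so every eigenvalue is real and nonnegative. By the matrix-tree theorem the graph has (1/7) * product of the nonzero eigenvalues = 432 spanning trees. There is one zero in the spectrum, matching the 1 component.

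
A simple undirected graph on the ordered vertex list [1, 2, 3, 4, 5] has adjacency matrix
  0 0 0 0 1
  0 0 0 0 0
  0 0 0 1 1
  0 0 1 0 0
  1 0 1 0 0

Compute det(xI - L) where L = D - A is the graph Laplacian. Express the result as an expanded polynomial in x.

x^5 - 6x^4 + 10x^3 - 4x^2

Each diagonal entry of L is the vertex degree and each off-diagonal entry is -1 where an edge is present, 0 otherwise; in the order [1, 2, 3, 4, 5] the diagonal is [1, 0, 2, 1, 2]. L has integer entries, so p(x) = det(xI - L) has integer coefficients. Expanding the determinant yields x^5 - 6x^4 + 10x^3 - 4x^2. The coefficient of x^4 equals -trace(L) = -6, matching the sum of degrees. The largest eigenvalue, 3.4142, is at most the vertex count 5. The eigenvalues sum to 6, which equals trace(L) = 2|E|.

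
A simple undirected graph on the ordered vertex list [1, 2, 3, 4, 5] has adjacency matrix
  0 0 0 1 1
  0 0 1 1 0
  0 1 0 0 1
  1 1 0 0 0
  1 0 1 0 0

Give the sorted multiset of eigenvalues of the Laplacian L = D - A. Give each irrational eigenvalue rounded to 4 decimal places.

[0, 1.3820, 1.3820, 3.6180, 3.6180]

Reading degrees in the order [1, 2, 3, 4, 5] gives [2, 2, 2, 2, 2]; set D = diag(2, 2, 2, 2, 2) and form L = D - A. The multiplicity of 0 as a Laplacian eigenvalue equals the number of connected components.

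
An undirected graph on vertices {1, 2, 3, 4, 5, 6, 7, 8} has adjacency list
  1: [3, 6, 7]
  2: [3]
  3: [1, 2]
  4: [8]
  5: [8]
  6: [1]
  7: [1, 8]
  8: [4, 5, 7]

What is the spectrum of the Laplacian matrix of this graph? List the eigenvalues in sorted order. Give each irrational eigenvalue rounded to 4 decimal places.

[0, 0.2137, 0.6177, 1, 1.4977, 2.3537, 3.8408, 4.4763]

Each diagonal entry of L is the vertex degree and each off-diagonal entry is -1 where an edge is present, 0 otherwise; in the order [1, 2, 3, 4, 5, 6, 7, 8] the diagonal is [3, 1, 2, 1, 1, 1, 2, 3]. Diagonalising L (or applying a numerical eigensolver to the 8x8 matrix) gives the spectrum above. The largest eigenvalue, 4.4763, is at most the vertex count 8.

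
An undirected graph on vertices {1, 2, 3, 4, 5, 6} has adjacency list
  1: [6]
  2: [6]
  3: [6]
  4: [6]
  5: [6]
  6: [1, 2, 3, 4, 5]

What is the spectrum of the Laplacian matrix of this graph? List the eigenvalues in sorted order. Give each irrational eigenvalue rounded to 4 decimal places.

[0, 1, 1, 1, 1, 6]

Reading degrees in the order [1, 2, 3, 4, 5, 6] gives [1, 1, 1, 1, 1, 5]; set D = diag(1, 1, 1, 1, 1, 5) and form L = D - A. Diagonalising L (or applying a numerical eigensolver to the 6x6 matrix) gives the spectrum above.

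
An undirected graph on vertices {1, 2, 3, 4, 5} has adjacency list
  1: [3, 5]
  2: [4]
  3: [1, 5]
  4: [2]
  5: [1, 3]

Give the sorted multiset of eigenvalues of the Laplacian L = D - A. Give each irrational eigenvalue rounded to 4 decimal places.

With the vertex order [1, 2, 3, 4, 5], the degrees are [2, 1, 2, 1, 2], giving D = diag(2, 1, 2, 1, 2) and L = D - A. Diagonalising L (or applying a numerical eigensolver to the 5x5 matrix) gives the spectrum above. The 2 zero eigenvalues correspond to the 2 connected components.

[0, 0, 2, 3, 3]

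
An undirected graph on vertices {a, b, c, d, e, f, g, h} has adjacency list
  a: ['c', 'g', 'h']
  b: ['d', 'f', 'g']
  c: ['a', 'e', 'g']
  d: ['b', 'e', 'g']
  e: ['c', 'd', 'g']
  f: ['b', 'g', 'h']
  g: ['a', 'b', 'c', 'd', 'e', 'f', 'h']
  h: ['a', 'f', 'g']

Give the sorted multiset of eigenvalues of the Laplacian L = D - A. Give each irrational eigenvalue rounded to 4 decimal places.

Each diagonal entry of L is the vertex degree and each off-diagonal entry is -1 where an edge is present, 0 otherwise; in the order [a, b, c, d, e, f, g, h] the diagonal is [3, 3, 3, 3, 3, 3, 7, 3]. The multiplicity of 0 as a Laplacian eigenvalue equals the number of connected components. By the matrix-tree theorem the graph has (1/8) * product of the nonzero eigenvalues = 841 spanning trees. The largest eigenvalue, 8, is at most the vertex count 8.

[0, 1.7530, 1.7530, 3.4450, 3.4450, 4.8019, 4.8019, 8]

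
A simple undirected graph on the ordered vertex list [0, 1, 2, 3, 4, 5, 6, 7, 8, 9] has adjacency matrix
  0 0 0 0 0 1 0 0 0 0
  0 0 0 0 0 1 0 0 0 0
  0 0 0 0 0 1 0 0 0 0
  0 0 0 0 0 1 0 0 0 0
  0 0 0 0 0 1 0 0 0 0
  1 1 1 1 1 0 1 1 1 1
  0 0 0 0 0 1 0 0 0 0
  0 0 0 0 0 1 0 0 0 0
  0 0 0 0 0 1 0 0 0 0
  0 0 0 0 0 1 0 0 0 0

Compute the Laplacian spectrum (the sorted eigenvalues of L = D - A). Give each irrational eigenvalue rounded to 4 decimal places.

With the vertex order [0, 1, 2, 3, 4, 5, 6, 7, 8, 9], the degrees are [1, 1, 1, 1, 1, 9, 1, 1, 1, 1], giving D = diag(1, 1, 1, 1, 1, 9, 1, 1, 1, 1) and L = D - A. Since every row of L sums to 0, the all-ones vector is in the kernel and 0 is an eigenvalue.

[0, 1, 1, 1, 1, 1, 1, 1, 1, 10]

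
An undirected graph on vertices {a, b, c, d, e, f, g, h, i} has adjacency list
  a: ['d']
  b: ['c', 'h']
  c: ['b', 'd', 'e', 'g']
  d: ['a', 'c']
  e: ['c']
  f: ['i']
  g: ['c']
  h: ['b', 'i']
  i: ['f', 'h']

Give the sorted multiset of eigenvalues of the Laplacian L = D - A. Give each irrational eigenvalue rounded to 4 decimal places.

Reading degrees in the order [a, b, c, d, e, f, g, h, i] gives [1, 2, 4, 2, 1, 1, 1, 2, 2]; set D = diag(1, 2, 4, 2, 1, 1, 1, 2, 2) and form L = D - A. Diagonalising L (or applying a numerical eigensolver to the 9x9 matrix) gives the spectrum above. There is one zero in the spectrum, matching the 1 component.

[0, 0.1774, 0.5242, 1, 1, 2.1609, 2.4961, 3.4670, 5.1743]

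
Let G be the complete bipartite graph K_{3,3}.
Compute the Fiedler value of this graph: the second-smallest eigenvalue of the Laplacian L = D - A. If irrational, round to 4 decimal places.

3

The graph has 6 vertices and degree multiset [3, 3, 3, 3, 3, 3]; D is the diagonal matrix of degrees and L = D - A. The sorted Laplacian eigenvalues are [0, 3, 3, 3, 3, 6]; the algebraic connectivity is the second entry, 3. The eigenvalues sum to 18, which equals trace(L) = 2|E|.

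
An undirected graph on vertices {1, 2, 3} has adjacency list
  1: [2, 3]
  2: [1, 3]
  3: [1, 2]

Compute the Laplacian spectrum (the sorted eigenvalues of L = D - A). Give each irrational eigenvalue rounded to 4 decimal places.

[0, 3, 3]

With the vertex order [1, 2, 3], the degrees are [2, 2, 2], giving D = diag(2, 2, 2) and L = D - A. The multiplicity of 0 as a Laplacian eigenvalue equals the number of connected components.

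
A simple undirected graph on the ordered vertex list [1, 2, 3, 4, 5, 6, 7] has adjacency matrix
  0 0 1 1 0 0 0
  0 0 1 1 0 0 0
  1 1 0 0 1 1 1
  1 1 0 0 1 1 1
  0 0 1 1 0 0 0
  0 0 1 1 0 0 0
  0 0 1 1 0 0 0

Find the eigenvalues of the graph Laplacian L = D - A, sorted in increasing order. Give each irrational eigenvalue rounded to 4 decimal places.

[0, 2, 2, 2, 2, 5, 7]

Reading degrees in the order [1, 2, 3, 4, 5, 6, 7] gives [2, 2, 5, 5, 2, 2, 2]; set D = diag(2, 2, 5, 5, 2, 2, 2) and form L = D - A. Diagonalising L (or applying a numerical eigensolver to the 7x7 matrix) gives the spectrum above. The eigenvalues sum to 20, which equals trace(L) = 2|E|.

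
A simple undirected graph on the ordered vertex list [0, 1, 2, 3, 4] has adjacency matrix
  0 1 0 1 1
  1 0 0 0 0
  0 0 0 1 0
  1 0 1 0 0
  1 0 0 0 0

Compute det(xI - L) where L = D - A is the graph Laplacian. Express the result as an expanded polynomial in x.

With the vertex order [0, 1, 2, 3, 4], the degrees are [3, 1, 1, 2, 1], giving D = diag(3, 1, 1, 2, 1) and L = D - A. Computing det(xI - L) by cofactor expansion (or equivalently via sum-over-permutations) gives x^5 - 8x^4 + 20x^3 - 18x^2 + 5x. The constant term is 0 because L is singular (the all-ones vector lies in its kernel). By the matrix-tree theorem the graph has (1/5) * product of the nonzero eigenvalues = 1 spanning tree. There is one zero in the spectrum, matching the 1 component.

x^5 - 8x^4 + 20x^3 - 18x^2 + 5x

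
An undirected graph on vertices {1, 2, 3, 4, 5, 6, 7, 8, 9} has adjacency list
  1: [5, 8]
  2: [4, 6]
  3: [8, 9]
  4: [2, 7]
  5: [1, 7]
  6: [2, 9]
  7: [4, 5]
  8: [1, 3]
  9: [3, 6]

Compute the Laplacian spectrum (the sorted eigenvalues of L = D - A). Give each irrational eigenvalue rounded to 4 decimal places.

With the vertex order [1, 2, 3, 4, 5, 6, 7, 8, 9], the degrees are [2, 2, 2, 2, 2, 2, 2, 2, 2], giving D = diag(2, 2, 2, 2, 2, 2, 2, 2, 2) and L = D - A. Since every row of L sums to 0, the all-ones vector is in the kernel and 0 is an eigenvalue. The eigenvalues sum to 18, which equals trace(L) = 2|E|.

[0, 0.4679, 0.4679, 1.6527, 1.6527, 3, 3, 3.8794, 3.8794]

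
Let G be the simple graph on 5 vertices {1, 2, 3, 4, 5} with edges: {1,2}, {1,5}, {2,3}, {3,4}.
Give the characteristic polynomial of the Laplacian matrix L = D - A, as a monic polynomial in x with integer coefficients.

Reading degrees in the order [1, 2, 3, 4, 5] gives [2, 2, 2, 1, 1]; set D = diag(2, 2, 2, 1, 1) and form L = D - A. L has integer entries, so p(x) = det(xI - L) has integer coefficients. Expanding the determinant yields x^5 - 8x^4 + 21x^3 - 20x^2 + 5x. Since p(0) = det(-L) = 0, x divides p(x).

x^5 - 8x^4 + 21x^3 - 20x^2 + 5x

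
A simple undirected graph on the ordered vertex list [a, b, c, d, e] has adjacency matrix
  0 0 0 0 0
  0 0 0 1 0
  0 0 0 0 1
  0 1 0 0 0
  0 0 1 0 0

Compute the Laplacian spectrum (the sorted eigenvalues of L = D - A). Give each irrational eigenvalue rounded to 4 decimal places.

Each diagonal entry of L is the vertex degree and each off-diagonal entry is -1 where an edge is present, 0 otherwise; in the order [a, b, c, d, e] the diagonal is [0, 1, 1, 1, 1]. Since every row of L sums to 0, the all-ones vector is in the kernel and 0 is an eigenvalue. The 3 zero eigenvalues correspond to the 3 connected components. The largest eigenvalue, 2, is at most the vertex count 5. The eigenvalues sum to 4, which equals trace(L) = 2|E|.

[0, 0, 0, 2, 2]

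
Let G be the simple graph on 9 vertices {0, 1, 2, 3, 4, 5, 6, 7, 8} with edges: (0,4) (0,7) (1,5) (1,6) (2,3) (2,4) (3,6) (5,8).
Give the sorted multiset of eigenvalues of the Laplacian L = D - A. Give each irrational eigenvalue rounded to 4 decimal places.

[0, 0.1206, 0.4679, 1, 1.6527, 2.3473, 3, 3.5321, 3.8794]

With the vertex order [0, 1, 2, 3, 4, 5, 6, 7, 8], the degrees are [2, 2, 2, 2, 2, 2, 2, 1, 1], giving D = diag(2, 2, 2, 2, 2, 2, 2, 1, 1) and L = D - A. The multiplicity of 0 as a Laplacian eigenvalue equals the number of connected components. The single zero eigenvalue shows the graph is connected. The largest eigenvalue, 3.8794, is at most the vertex count 9. There is one zero in the spectrum, matching the 1 component.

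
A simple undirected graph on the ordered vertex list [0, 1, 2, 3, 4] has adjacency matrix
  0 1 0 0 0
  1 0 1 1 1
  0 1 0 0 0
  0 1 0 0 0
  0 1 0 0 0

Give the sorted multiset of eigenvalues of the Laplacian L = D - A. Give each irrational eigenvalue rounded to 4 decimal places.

Each diagonal entry of L is the vertex degree and each off-diagonal entry is -1 where an edge is present, 0 otherwise; in the order [0, 1, 2, 3, 4] the diagonal is [1, 4, 1, 1, 1]. Diagonalising L (or applying a numerical eigensolver to the 5x5 matrix) gives the spectrum above. The single zero eigenvalue shows the graph is connected. By the matrix-tree theorem the graph has (1/5) * product of the nonzero eigenvalues = 1 spanning tree. The eigenvalues sum to 8, which equals trace(L) = 2|E|.

[0, 1, 1, 1, 5]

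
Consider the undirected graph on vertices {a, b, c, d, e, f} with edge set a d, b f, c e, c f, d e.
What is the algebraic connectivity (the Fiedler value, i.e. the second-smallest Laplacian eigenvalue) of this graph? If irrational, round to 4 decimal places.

0.2679

With the vertex order [a, b, c, d, e, f], the degrees are [1, 1, 2, 2, 2, 2], giving D = diag(1, 1, 2, 2, 2, 2) and L = D - A. The smallest Laplacian eigenvalue is always 0. The next one, lambda_2 = 0.2679, measures how hard the graph is to disconnect: larger values mean better connectivity. By the matrix-tree theorem the graph has (1/6) * product of the nonzero eigenvalues = 1 spanning tree.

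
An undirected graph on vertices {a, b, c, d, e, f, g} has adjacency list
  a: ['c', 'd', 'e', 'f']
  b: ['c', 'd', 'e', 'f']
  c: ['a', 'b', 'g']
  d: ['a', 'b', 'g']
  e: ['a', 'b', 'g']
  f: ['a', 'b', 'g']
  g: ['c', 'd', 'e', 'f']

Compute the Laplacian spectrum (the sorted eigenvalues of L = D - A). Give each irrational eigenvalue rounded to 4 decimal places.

[0, 3, 3, 3, 4, 4, 7]

Reading degrees in the order [a, b, c, d, e, f, g] gives [4, 4, 3, 3, 3, 3, 4]; set D = diag(4, 4, 3, 3, 3, 3, 4) and form L = D - A. The multiplicity of 0 as a Laplacian eigenvalue equals the number of connected components. There is one zero in the spectrum, matching the 1 component.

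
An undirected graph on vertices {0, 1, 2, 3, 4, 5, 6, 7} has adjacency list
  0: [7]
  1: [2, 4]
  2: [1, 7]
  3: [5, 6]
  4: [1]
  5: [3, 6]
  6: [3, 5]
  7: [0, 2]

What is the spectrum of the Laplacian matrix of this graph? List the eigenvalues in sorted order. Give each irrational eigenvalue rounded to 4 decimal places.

Each diagonal entry of L is the vertex degree and each off-diagonal entry is -1 where an edge is present, 0 otherwise; in the order [0, 1, 2, 3, 4, 5, 6, 7] the diagonal is [1, 2, 2, 2, 1, 2, 2, 2]. Diagonalising L (or applying a numerical eigensolver to the 8x8 matrix) gives the spectrum above. The 2 zero eigenvalues correspond to the 2 connected components. The eigenvalues sum to 14, which equals trace(L) = 2|E|.

[0, 0, 0.3820, 1.3820, 2.6180, 3, 3, 3.6180]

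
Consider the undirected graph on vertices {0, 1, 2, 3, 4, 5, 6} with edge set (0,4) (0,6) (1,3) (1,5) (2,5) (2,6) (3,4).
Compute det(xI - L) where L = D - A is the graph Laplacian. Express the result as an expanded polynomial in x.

x^7 - 14x^6 + 77x^5 - 210x^4 + 294x^3 - 196x^2 + 49x

Reading degrees in the order [0, 1, 2, 3, 4, 5, 6] gives [2, 2, 2, 2, 2, 2, 2]; set D = diag(2, 2, 2, 2, 2, 2, 2) and form L = D - A. L has integer entries, so p(x) = det(xI - L) has integer coefficients. Expanding the determinant yields x^7 - 14x^6 + 77x^5 - 210x^4 + 294x^3 - 196x^2 + 49x. The coefficient of x^6 equals -trace(L) = -14, matching the sum of degrees. The largest eigenvalue, 3.8019, is at most the vertex count 7.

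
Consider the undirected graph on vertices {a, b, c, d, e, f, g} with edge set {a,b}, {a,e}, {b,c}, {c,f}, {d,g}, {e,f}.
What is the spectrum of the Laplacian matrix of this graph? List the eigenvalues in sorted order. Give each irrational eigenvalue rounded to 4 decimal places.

Reading degrees in the order [a, b, c, d, e, f, g] gives [2, 2, 2, 1, 2, 2, 1]; set D = diag(2, 2, 2, 1, 2, 2, 1) and form L = D - A. L is symmetric positive semidefinite, so every eigenvalue is real and nonnegative. The 2 zero eigenvalues correspond to the 2 connected components.

[0, 0, 1.3820, 1.3820, 2, 3.6180, 3.6180]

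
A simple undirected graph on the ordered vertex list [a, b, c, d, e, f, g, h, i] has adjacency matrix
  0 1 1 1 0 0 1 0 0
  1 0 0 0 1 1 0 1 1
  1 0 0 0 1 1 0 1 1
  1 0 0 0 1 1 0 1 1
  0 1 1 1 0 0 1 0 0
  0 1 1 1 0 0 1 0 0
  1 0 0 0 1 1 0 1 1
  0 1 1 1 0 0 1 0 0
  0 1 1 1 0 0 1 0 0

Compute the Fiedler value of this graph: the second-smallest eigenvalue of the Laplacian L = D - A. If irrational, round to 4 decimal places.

4

Each diagonal entry of L is the vertex degree and each off-diagonal entry is -1 where an edge is present, 0 otherwise; in the order [a, b, c, d, e, f, g, h, i] the diagonal is [4, 5, 5, 5, 4, 4, 5, 4, 4]. The sorted Laplacian eigenvalues are [0, 4, 4, 4, 4, 5, 5, 5, 9]; the algebraic connectivity is the second entry, 4. There is one zero in the spectrum, matching the 1 component. The eigenvalues sum to 40, which equals trace(L) = 2|E|.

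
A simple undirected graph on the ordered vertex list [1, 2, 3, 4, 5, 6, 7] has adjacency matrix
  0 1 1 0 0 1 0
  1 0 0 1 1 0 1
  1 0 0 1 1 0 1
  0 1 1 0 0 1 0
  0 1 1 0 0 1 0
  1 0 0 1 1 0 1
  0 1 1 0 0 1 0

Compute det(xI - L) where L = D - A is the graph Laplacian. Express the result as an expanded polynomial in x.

x^7 - 24x^6 + 234x^5 - 1192x^4 + 3357x^3 - 4968x^2 + 3024x

With the vertex order [1, 2, 3, 4, 5, 6, 7], the degrees are [3, 4, 4, 3, 3, 4, 3], giving D = diag(3, 4, 4, 3, 3, 4, 3) and L = D - A. Computing det(xI - L) by cofactor expansion (or equivalently via sum-over-permutations) gives x^7 - 24x^6 + 234x^5 - 1192x^4 + 3357x^3 - 4968x^2 + 3024x. The coefficient of x^6 equals -trace(L) = -24, matching the sum of degrees. By the matrix-tree theorem the graph has (1/7) * product of the nonzero eigenvalues = 432 spanning trees.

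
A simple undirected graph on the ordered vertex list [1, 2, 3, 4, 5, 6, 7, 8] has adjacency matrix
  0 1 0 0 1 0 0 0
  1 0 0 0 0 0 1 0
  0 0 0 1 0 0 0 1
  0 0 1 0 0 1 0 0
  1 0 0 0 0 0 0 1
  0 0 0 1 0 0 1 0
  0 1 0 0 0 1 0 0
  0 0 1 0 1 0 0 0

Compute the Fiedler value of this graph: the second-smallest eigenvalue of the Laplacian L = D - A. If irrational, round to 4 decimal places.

0.5858

Each diagonal entry of L is the vertex degree and each off-diagonal entry is -1 where an edge is present, 0 otherwise; in the order [1, 2, 3, 4, 5, 6, 7, 8] the diagonal is [2, 2, 2, 2, 2, 2, 2, 2]. Computing the eigenvalues of L and sorting gives [0, 0.5858, 0.5858, 2, 2, 3.4142, 3.4142, 4]. The Fiedler value lambda_2 = 0.5858 is strictly positive, so the graph is connected. There is one zero in the spectrum, matching the 1 component. The largest eigenvalue, 4, is at most the vertex count 8.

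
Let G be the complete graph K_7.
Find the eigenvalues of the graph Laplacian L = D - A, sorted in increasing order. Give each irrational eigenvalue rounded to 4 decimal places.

[0, 7, 7, 7, 7, 7, 7]

The graph has 7 vertices and degree multiset [6, 6, 6, 6, 6, 6, 6]; D is the diagonal matrix of degrees and L = D - A. Since every row of L sums to 0, the all-ones vector is in the kernel and 0 is an eigenvalue. The eigenvalues sum to 42, which equals trace(L) = 2|E|. The largest eigenvalue, 7, is at most the vertex count 7.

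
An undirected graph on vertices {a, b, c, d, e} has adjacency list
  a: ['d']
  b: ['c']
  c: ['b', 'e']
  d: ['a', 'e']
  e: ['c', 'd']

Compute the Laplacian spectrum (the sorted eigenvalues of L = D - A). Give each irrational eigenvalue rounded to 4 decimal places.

Reading degrees in the order [a, b, c, d, e] gives [1, 1, 2, 2, 2]; set D = diag(1, 1, 2, 2, 2) and form L = D - A. L is symmetric positive semidefinite, so every eigenvalue is real and nonnegative. The single zero eigenvalue shows the graph is connected. The largest eigenvalue, 3.6180, is at most the vertex count 5.

[0, 0.3820, 1.3820, 2.6180, 3.6180]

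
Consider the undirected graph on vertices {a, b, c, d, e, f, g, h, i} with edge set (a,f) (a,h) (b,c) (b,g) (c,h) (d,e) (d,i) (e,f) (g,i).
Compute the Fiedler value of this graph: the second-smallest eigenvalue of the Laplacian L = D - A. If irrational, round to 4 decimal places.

Reading degrees in the order [a, b, c, d, e, f, g, h, i] gives [2, 2, 2, 2, 2, 2, 2, 2, 2]; set D = diag(2, 2, 2, 2, 2, 2, 2, 2, 2) and form L = D - A. The sorted Laplacian eigenvalues are [0, 0.4679, 0.4679, 1.6527, 1.6527, 3, 3, 3.8794, 3.8794]; the algebraic connectivity is the second entry, 0.4679. There is one zero in the spectrum, matching the 1 component. By the matrix-tree theorem the graph has (1/9) * product of the nonzero eigenvalues = 9 spanning trees.

0.4679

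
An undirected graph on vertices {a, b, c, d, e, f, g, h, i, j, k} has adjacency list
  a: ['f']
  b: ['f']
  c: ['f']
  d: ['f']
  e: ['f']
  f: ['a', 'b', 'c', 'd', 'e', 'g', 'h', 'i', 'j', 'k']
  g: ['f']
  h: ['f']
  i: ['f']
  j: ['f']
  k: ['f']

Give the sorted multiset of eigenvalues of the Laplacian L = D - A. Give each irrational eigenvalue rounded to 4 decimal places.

[0, 1, 1, 1, 1, 1, 1, 1, 1, 1, 11]

With the vertex order [a, b, c, d, e, f, g, h, i, j, k], the degrees are [1, 1, 1, 1, 1, 10, 1, 1, 1, 1, 1], giving D = diag(1, 1, 1, 1, 1, 10, 1, 1, 1, 1, 1) and L = D - A. L is symmetric positive semidefinite, so every eigenvalue is real and nonnegative. The eigenvalues sum to 20, which equals trace(L) = 2|E|. There is one zero in the spectrum, matching the 1 component.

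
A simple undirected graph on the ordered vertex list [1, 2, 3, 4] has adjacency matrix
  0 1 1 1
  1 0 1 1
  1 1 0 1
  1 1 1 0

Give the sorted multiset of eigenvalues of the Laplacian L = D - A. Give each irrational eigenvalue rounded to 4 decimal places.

With the vertex order [1, 2, 3, 4], the degrees are [3, 3, 3, 3], giving D = diag(3, 3, 3, 3) and L = D - A. Diagonalising L (or applying a numerical eigensolver to the 4x4 matrix) gives the spectrum above. The single zero eigenvalue shows the graph is connected. By the matrix-tree theorem the graph has (1/4) * product of the nonzero eigenvalues = 16 spanning trees.

[0, 4, 4, 4]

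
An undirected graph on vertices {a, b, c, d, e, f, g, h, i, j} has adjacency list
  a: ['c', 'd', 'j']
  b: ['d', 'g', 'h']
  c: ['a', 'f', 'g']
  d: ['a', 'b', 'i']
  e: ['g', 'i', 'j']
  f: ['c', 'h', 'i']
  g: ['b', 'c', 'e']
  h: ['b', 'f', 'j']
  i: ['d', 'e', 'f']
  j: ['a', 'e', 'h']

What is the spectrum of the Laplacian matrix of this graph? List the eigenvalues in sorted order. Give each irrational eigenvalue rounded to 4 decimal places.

[0, 2, 2, 2, 2, 2, 5, 5, 5, 5]

Reading degrees in the order [a, b, c, d, e, f, g, h, i, j] gives [3, 3, 3, 3, 3, 3, 3, 3, 3, 3]; set D = diag(3, 3, 3, 3, 3, 3, 3, 3, 3, 3) and form L = D - A. Diagonalising L (or applying a numerical eigensolver to the 10x10 matrix) gives the spectrum above. The single zero eigenvalue shows the graph is connected. There is one zero in the spectrum, matching the 1 component.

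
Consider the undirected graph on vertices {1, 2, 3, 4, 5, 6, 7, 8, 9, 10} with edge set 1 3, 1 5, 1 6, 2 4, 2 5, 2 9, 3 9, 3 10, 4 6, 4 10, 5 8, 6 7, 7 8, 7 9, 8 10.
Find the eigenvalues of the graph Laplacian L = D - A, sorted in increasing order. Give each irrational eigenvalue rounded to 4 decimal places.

[0, 2, 2, 2, 2, 2, 5, 5, 5, 5]

Each diagonal entry of L is the vertex degree and each off-diagonal entry is -1 where an edge is present, 0 otherwise; in the order [1, 2, 3, 4, 5, 6, 7, 8, 9, 10] the diagonal is [3, 3, 3, 3, 3, 3, 3, 3, 3, 3]. The multiplicity of 0 as a Laplacian eigenvalue equals the number of connected components. The single zero eigenvalue shows the graph is connected.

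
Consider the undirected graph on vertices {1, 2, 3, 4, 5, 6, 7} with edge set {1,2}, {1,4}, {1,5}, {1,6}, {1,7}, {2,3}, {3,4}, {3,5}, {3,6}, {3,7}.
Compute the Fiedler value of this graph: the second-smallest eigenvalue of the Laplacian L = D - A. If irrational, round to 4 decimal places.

2

With the vertex order [1, 2, 3, 4, 5, 6, 7], the degrees are [5, 2, 5, 2, 2, 2, 2], giving D = diag(5, 2, 5, 2, 2, 2, 2) and L = D - A. Computing the eigenvalues of L and sorting gives [0, 2, 2, 2, 2, 5, 7]. The Fiedler value lambda_2 = 2 is strictly positive, so the graph is connected. The eigenvalues sum to 20, which equals trace(L) = 2|E|.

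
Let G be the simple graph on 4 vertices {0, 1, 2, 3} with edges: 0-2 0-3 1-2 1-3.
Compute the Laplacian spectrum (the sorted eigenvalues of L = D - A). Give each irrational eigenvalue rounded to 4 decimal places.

Reading degrees in the order [0, 1, 2, 3] gives [2, 2, 2, 2]; set D = diag(2, 2, 2, 2) and form L = D - A. Diagonalising L (or applying a numerical eigensolver to the 4x4 matrix) gives the spectrum above. The single zero eigenvalue shows the graph is connected. The eigenvalues sum to 8, which equals trace(L) = 2|E|. The largest eigenvalue, 4, is at most the vertex count 4.

[0, 2, 2, 4]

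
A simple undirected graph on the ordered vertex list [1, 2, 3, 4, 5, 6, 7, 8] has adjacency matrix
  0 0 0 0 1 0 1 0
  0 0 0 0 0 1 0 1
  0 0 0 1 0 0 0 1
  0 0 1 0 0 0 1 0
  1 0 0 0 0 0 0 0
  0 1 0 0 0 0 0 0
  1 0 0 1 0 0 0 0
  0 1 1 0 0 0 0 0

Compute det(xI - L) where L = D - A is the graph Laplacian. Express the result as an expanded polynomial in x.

x^8 - 14x^7 + 78x^6 - 220x^5 + 330x^4 - 252x^3 + 84x^2 - 8x

Reading degrees in the order [1, 2, 3, 4, 5, 6, 7, 8] gives [2, 2, 2, 2, 1, 1, 2, 2]; set D = diag(2, 2, 2, 2, 1, 1, 2, 2) and form L = D - A. Computing det(xI - L) by cofactor expansion (or equivalently via sum-over-permutations) gives x^8 - 14x^7 + 78x^6 - 220x^5 + 330x^4 - 252x^3 + 84x^2 - 8x. The coefficient of x^7 equals -trace(L) = -14, matching the sum of degrees. The largest eigenvalue, 3.8478, is at most the vertex count 8.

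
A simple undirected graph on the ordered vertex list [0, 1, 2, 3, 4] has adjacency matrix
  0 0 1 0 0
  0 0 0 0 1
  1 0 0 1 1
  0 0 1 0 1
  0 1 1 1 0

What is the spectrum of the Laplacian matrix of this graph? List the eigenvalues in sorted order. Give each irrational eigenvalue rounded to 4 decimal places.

Reading degrees in the order [0, 1, 2, 3, 4] gives [1, 1, 3, 2, 3]; set D = diag(1, 1, 3, 2, 3) and form L = D - A. L is symmetric positive semidefinite, so every eigenvalue is real and nonnegative. The largest eigenvalue, 4.3028, is at most the vertex count 5.

[0, 0.6972, 1.3820, 3.6180, 4.3028]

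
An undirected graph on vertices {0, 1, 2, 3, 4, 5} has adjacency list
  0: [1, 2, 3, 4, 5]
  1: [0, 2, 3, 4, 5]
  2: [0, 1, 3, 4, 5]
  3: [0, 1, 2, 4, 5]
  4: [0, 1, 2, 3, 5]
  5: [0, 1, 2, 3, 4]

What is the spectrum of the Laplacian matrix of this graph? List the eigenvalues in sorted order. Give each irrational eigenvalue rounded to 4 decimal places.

Each diagonal entry of L is the vertex degree and each off-diagonal entry is -1 where an edge is present, 0 otherwise; in the order [0, 1, 2, 3, 4, 5] the diagonal is [5, 5, 5, 5, 5, 5]. Diagonalising L (or applying a numerical eigensolver to the 6x6 matrix) gives the spectrum above. The single zero eigenvalue shows the graph is connected. The eigenvalues sum to 30, which equals trace(L) = 2|E|.

[0, 6, 6, 6, 6, 6]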